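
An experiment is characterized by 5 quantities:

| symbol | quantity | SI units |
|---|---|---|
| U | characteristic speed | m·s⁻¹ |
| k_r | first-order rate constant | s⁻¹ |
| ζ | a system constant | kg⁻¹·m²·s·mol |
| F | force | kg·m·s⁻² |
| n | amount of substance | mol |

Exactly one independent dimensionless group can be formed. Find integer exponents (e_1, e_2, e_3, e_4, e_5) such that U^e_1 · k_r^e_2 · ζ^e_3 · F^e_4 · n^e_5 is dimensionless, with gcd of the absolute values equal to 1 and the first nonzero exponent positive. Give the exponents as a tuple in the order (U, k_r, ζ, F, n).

M: e_1·(0) + e_2·(0) + e_3·(-1) + e_4·(1) + e_5·(0) = 0
L: e_1·(1) + e_2·(0) + e_3·(2) + e_4·(1) + e_5·(0) = 0
T: e_1·(-1) + e_2·(-1) + e_3·(1) + e_4·(-2) + e_5·(0) = 0
N: e_1·(0) + e_2·(0) + e_3·(1) + e_4·(0) + e_5·(1) = 0
Solving this homogeneous linear system for the smallest-integer solution (first nonzero entry positive) gives (3, -2, -1, -1, 1).

(3, -2, -1, -1, 1)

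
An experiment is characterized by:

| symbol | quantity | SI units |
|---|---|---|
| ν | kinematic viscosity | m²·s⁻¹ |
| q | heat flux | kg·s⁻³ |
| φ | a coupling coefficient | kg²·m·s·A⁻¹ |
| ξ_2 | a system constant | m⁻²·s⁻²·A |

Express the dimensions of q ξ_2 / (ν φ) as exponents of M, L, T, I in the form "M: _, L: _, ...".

M: -1, L: -5, T: -5, I: 2

Collect each base-dimension exponent across the product:
  M: −(0) + (1) − (2) + (0) = -1
  L: −(2) + (0) − (1) + (-2) = -5
  T: −(-1) + (-3) − (1) + (-2) = -5
  I: −(0) + (0) − (-1) + (1) = 2
So the dimensions are [M⁻¹ L⁻⁵ T⁻⁵ I²].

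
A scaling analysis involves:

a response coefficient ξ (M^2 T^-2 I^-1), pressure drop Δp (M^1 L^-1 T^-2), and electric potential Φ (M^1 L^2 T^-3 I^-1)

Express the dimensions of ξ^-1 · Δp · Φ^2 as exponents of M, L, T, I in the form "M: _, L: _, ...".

Collect each base-dimension exponent across the product:
  M: −(2) + (1) + 2·(1) = 1
  L: −(0) + (-1) + 2·(2) = 3
  T: −(-2) + (-2) + 2·(-3) = -6
  I: −(-1) + (0) + 2·(-1) = -1
So the dimensions are [M L³ T⁻⁶ I⁻¹].

M: 1, L: 3, T: -6, I: -1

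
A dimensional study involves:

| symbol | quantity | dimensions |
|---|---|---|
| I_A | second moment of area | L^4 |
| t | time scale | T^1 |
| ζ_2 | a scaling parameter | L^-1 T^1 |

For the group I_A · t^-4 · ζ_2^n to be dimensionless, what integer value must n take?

Balance the L exponent: (-1)·n from ζ_2, plus (4) − 4·(0) = 4 from the rest, must sum to zero.
−n + 4 = 0, so n = 4.

4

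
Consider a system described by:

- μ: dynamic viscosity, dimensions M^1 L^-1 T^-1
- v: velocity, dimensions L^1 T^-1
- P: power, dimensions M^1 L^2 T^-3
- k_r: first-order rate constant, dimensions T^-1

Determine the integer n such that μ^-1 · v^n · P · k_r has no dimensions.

-3

Balance the L exponent: (1)·n from v, plus −(-1) + (2) + (0) = 3 from the rest, must sum to zero.
n + 3 = 0, so n = -3.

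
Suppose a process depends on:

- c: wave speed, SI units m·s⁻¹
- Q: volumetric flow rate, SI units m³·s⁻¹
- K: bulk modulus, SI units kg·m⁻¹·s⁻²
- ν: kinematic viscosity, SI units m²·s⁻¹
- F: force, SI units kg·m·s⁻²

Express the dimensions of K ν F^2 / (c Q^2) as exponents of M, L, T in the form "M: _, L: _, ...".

M: 3, L: -4, T: -4

Collect each base-dimension exponent across the product:
  M: −(0) − 2·(0) + (1) + (0) + 2·(1) = 3
  L: −(1) − 2·(3) + (-1) + (2) + 2·(1) = -4
  T: −(-1) − 2·(-1) + (-2) + (-1) + 2·(-2) = -4
So the dimensions are [M³ L⁻⁴ T⁻⁴].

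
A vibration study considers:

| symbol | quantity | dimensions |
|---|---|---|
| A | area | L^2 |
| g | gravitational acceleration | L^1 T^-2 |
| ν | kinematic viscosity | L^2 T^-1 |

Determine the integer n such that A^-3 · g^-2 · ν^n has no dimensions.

4

Balance the L exponent: (2)·n from ν, plus −3·(2) − 2·(1) = -8 from the rest, must sum to zero.
2n − 8 = 0, so n = 4.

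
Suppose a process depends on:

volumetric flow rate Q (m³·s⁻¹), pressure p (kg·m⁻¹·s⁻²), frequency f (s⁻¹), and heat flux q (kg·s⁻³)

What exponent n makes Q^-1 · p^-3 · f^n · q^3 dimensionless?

-2

Balance the T exponent: (-1)·n from f, plus −(-1) − 3·(-2) + 3·(-3) = -2 from the rest, must sum to zero.
−n − 2 = 0, so n = -2.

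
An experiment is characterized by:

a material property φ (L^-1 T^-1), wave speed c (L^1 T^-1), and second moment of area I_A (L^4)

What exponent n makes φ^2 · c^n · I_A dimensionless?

-2

Balance the L exponent: (1)·n from c, plus 2·(-1) + (4) = 2 from the rest, must sum to zero.
n + 2 = 0, so n = -2.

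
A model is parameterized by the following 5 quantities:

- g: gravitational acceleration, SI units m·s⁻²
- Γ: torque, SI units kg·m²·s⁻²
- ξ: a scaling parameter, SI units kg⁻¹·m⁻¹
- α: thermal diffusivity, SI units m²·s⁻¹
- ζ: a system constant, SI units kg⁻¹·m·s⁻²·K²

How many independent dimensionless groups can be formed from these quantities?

There are 5 variables and 4 base dimensions (M, L, T, Θ).
The dimension matrix has rank 4.
Independent dimensionless groups: 5 − 4 = 1.

1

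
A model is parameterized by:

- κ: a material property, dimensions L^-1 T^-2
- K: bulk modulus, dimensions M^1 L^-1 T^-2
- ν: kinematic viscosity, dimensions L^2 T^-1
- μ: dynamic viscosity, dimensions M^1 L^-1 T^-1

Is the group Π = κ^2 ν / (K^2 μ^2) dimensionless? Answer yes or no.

Sum the exponent of each base dimension across the product:
  M: 2·[κ]_M − 2·[K]_M + [ν]_M − 2·[μ]_M = 2·(0) − 2·(1) + (0) − 2·(1) = -4
  L: 2·[κ]_L − 2·[K]_L + [ν]_L − 2·[μ]_L = 2·(-1) − 2·(-1) + (2) − 2·(-1) = 4
  T: 2·[κ]_T − 2·[K]_T + [ν]_T − 2·[μ]_T = 2·(-2) − 2·(-2) + (-1) − 2·(-1) = 1
Net dimensions [M⁻⁴ L⁴ T] ≠ [1] — not dimensionless.

no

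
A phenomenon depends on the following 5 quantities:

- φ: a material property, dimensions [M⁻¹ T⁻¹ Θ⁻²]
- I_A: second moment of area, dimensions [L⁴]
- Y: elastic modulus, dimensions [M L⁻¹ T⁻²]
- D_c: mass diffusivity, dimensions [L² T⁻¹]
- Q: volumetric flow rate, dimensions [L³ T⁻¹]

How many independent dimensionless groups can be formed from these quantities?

There are 5 variables and 4 base dimensions (M, L, T, Θ).
The dimension matrix has rank 4.
Independent dimensionless groups: 5 − 4 = 1.

1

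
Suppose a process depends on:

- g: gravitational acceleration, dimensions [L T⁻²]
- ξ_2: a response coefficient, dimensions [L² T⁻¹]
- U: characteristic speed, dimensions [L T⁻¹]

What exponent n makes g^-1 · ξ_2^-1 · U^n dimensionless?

Balance the L exponent: (1)·n from U, plus −(1) − (2) = -3 from the rest, must sum to zero.
n − 3 = 0, so n = 3.

3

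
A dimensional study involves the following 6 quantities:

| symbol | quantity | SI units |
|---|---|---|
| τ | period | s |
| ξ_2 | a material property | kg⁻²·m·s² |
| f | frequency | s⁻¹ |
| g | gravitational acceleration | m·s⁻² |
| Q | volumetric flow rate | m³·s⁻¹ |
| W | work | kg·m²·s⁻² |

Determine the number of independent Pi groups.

3

There are 6 variables and 3 base dimensions (M, L, T).
The dimension matrix has rank 3.
Independent dimensionless groups: 6 − 3 = 3.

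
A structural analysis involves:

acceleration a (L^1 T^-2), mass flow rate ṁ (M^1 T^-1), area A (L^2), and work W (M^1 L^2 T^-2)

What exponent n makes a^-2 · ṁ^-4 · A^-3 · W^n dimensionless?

Balance the M exponent: (1)·n from W, plus −2·(0) − 4·(1) − 3·(0) = -4 from the rest, must sum to zero.
n − 4 = 0, so n = 4.

4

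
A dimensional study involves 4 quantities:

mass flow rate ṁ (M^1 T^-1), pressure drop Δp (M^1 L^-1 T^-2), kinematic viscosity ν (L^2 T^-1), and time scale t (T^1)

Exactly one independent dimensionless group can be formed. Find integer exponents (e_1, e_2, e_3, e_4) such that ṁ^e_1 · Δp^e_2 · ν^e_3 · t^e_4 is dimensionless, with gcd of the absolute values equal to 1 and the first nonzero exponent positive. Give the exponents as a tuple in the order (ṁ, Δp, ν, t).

M: e_1·(1) + e_2·(1) + e_3·(0) + e_4·(0) = 0
L: e_1·(0) + e_2·(-1) + e_3·(2) + e_4·(0) = 0
T: e_1·(-1) + e_2·(-2) + e_3·(-1) + e_4·(1) = 0
Solving this homogeneous linear system for the smallest-integer solution (first nonzero entry positive) gives (2, -2, -1, -3).

(2, -2, -1, -3)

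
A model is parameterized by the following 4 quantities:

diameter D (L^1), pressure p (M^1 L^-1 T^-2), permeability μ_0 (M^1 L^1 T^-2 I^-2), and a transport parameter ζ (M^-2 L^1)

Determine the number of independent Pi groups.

There are 4 variables and 4 base dimensions (M, L, T, I).
The dimension matrix has rank 4.
Independent dimensionless groups: 4 − 4 = 0.

0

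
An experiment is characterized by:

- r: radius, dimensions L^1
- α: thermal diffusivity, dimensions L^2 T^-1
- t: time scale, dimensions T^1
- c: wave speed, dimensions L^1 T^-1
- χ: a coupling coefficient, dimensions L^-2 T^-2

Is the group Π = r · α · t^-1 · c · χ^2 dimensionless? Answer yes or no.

no

Sum the exponent of each base dimension across the product:
  L: [r]_L + [α]_L − [t]_L + [c]_L + 2·[χ]_L = (1) + (2) − (0) + (1) + 2·(-2) = 0
  T: [r]_T + [α]_T − [t]_T + [c]_T + 2·[χ]_T = (0) + (-1) − (1) + (-1) + 2·(-2) = -7
Net dimensions [T⁻⁷] ≠ [1] — not dimensionless.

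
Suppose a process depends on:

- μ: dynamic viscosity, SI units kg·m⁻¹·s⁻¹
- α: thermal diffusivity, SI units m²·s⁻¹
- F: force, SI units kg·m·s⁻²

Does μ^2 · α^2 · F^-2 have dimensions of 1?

yes

Sum the exponent of each base dimension across the product:
  M: 2·[μ]_M + 2·[α]_M − 2·[F]_M = 2·(1) + 2·(0) − 2·(1) = 0
  L: 2·[μ]_L + 2·[α]_L − 2·[F]_L = 2·(-1) + 2·(2) − 2·(1) = 0
  T: 2·[μ]_T + 2·[α]_T − 2·[F]_T = 2·(-1) + 2·(-1) − 2·(-2) = 0
  Θ: 2·[μ]_Θ + 2·[α]_Θ − 2·[F]_Θ = 2·(0) + 2·(0) − 2·(0) = 0
All base exponents vanish — dimensionless.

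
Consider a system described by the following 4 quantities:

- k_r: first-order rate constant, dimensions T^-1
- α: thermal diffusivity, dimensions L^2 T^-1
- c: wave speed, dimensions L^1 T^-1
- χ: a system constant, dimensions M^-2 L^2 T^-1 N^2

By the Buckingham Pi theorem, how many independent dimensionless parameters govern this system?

There are 4 variables and 4 base dimensions (M, L, T, N).
The dimension matrix has rank 3 (less than 4: the dimension vectors are linearly dependent).
Independent dimensionless groups: 4 − 3 = 1.

1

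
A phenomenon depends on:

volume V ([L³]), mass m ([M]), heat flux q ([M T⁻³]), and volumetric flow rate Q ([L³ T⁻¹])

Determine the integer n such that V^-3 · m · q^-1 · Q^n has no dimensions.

3

Balance the L exponent: (3)·n from Q, plus −3·(3) + (0) − (0) = -9 from the rest, must sum to zero.
3n − 9 = 0, so n = 3.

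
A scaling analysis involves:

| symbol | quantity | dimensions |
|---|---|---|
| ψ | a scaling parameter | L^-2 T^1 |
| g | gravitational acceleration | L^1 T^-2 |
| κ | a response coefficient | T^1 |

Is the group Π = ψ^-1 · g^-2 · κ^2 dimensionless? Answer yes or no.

no

Sum the exponent of each base dimension across the product:
  L: −[ψ]_L − 2·[g]_L + 2·[κ]_L = −(-2) − 2·(1) + 2·(0) = 0
  T: −[ψ]_T − 2·[g]_T + 2·[κ]_T = −(1) − 2·(-2) + 2·(1) = 5
Net dimensions [T⁵] ≠ [1] — not dimensionless.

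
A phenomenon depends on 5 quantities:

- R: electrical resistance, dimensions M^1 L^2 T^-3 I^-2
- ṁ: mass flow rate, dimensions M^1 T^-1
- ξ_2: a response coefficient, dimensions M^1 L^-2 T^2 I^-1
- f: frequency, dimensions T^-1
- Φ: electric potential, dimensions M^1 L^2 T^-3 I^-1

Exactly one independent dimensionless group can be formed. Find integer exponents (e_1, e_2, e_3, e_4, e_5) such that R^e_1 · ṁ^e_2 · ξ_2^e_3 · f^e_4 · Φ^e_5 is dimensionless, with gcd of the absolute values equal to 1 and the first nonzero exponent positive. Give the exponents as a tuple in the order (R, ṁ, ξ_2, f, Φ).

M: e_1·(1) + e_2·(1) + e_3·(1) + e_4·(0) + e_5·(1) = 0
L: e_1·(2) + e_2·(0) + e_3·(-2) + e_4·(0) + e_5·(2) = 0
T: e_1·(-3) + e_2·(-1) + e_3·(2) + e_4·(-1) + e_5·(-3) = 0
I: e_1·(-2) + e_2·(0) + e_3·(-1) + e_4·(0) + e_5·(-1) = 0
Solving this homogeneous linear system for the smallest-integer solution (first nonzero entry positive) gives (2, 2, -1, -1, -3).

(2, 2, -1, -1, -3)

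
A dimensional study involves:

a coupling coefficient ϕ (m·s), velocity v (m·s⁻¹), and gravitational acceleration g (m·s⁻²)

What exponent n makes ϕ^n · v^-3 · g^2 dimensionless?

1

Balance the L exponent: (1)·n from ϕ, plus −3·(1) + 2·(1) = -1 from the rest, must sum to zero.
n − 1 = 0, so n = 1.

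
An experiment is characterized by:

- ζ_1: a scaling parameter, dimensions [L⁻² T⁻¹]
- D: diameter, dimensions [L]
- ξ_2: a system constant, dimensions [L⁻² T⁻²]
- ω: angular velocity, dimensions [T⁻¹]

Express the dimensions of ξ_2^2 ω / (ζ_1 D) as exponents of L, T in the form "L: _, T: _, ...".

Collect each base-dimension exponent across the product:
  L: −(-2) − (1) + 2·(-2) + (0) = -3
  T: −(-1) − (0) + 2·(-2) + (-1) = -4
So the dimensions are [L⁻³ T⁻⁴].

L: -3, T: -4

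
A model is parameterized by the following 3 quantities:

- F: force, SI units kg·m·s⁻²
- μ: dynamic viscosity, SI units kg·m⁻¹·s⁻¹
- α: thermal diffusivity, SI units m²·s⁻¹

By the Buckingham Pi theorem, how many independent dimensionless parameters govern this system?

1

There are 3 variables and 3 base dimensions (M, L, T).
The dimension matrix has rank 2 (less than 3: the dimension vectors are linearly dependent).
Independent dimensionless groups: 3 − 2 = 1.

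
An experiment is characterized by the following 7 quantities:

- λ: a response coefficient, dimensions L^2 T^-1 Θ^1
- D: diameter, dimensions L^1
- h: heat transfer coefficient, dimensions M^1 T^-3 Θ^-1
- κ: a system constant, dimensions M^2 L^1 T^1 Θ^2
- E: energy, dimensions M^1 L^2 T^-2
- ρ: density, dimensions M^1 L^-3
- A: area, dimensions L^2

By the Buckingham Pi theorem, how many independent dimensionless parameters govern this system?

3

There are 7 variables and 4 base dimensions (M, L, T, Θ).
The dimension matrix has rank 4.
Independent dimensionless groups: 7 − 4 = 3.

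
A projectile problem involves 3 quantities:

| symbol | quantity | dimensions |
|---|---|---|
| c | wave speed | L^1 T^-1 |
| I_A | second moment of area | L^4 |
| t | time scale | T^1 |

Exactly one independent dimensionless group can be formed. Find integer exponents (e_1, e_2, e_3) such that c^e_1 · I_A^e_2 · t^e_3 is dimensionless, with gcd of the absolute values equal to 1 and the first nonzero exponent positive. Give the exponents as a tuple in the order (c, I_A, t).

(4, -1, 4)

L: e_1·(1) + e_2·(4) + e_3·(0) = 0
T: e_1·(-1) + e_2·(0) + e_3·(1) = 0
Solving this homogeneous linear system for the smallest-integer solution (first nonzero entry positive) gives (4, -1, 4).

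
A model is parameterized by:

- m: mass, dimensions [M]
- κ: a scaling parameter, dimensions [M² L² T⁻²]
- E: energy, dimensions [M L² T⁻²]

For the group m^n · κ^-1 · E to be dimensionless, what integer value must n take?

1

Balance the M exponent: (1)·n from m, plus −(2) + (1) = -1 from the rest, must sum to zero.
n − 1 = 0, so n = 1.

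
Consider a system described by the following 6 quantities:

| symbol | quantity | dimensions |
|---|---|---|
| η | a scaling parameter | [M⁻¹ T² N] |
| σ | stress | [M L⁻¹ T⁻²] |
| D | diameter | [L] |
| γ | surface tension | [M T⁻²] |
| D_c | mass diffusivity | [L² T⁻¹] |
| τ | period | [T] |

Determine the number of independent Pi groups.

2

There are 6 variables and 4 base dimensions (M, L, T, N).
The dimension matrix has rank 4.
Independent dimensionless groups: 6 − 4 = 2.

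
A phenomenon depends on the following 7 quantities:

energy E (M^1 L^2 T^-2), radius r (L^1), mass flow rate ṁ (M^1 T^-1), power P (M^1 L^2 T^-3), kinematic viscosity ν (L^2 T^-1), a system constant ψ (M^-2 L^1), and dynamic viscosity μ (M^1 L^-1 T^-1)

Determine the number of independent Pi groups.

There are 7 variables and 3 base dimensions (M, L, T).
The dimension matrix has rank 3.
Independent dimensionless groups: 7 − 3 = 4.

4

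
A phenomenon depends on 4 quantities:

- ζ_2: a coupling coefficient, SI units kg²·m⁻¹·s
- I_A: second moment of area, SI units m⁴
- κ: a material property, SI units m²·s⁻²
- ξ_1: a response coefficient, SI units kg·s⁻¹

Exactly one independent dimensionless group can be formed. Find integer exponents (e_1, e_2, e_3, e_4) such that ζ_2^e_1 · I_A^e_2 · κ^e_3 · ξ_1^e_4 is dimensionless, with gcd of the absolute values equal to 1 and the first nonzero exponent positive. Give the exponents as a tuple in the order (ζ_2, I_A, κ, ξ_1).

M: e_1·(2) + e_2·(0) + e_3·(0) + e_4·(1) = 0
L: e_1·(-1) + e_2·(4) + e_3·(2) + e_4·(0) = 0
T: e_1·(1) + e_2·(0) + e_3·(-2) + e_4·(-1) = 0
Solving this homogeneous linear system for the smallest-integer solution (first nonzero entry positive) gives (2, -1, 3, -4).

(2, -1, 3, -4)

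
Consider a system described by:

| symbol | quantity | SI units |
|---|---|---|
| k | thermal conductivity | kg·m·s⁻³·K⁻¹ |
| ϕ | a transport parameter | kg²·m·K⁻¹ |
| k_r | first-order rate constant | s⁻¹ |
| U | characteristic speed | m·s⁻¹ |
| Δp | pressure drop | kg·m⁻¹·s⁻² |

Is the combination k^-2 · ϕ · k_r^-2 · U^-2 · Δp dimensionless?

Sum the exponent of each base dimension across the product:
  M: −2·[k]_M + [ϕ]_M − 2·[k_r]_M − 2·[U]_M + [Δp]_M = −2·(1) + (2) − 2·(0) − 2·(0) + (1) = 1
  L: −2·[k]_L + [ϕ]_L − 2·[k_r]_L − 2·[U]_L + [Δp]_L = −2·(1) + (1) − 2·(0) − 2·(1) + (-1) = -4
  T: −2·[k]_T + [ϕ]_T − 2·[k_r]_T − 2·[U]_T + [Δp]_T = −2·(-3) + (0) − 2·(-1) − 2·(-1) + (-2) = 8
  Θ: −2·[k]_Θ + [ϕ]_Θ − 2·[k_r]_Θ − 2·[U]_Θ + [Δp]_Θ = −2·(-1) + (-1) − 2·(0) − 2·(0) + (0) = 1
Net dimensions [M L⁻⁴ T⁸ Θ] ≠ [1] — not dimensionless.

no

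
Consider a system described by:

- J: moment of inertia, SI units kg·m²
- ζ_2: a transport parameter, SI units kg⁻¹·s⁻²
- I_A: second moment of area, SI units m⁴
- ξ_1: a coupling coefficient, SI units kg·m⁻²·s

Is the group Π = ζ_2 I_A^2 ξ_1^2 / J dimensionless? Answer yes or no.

Sum the exponent of each base dimension across the product:
  M: −[J]_M + [ζ_2]_M + 2·[I_A]_M + 2·[ξ_1]_M = −(1) + (-1) + 2·(0) + 2·(1) = 0
  L: −[J]_L + [ζ_2]_L + 2·[I_A]_L + 2·[ξ_1]_L = −(2) + (0) + 2·(4) + 2·(-2) = 2
  T: −[J]_T + [ζ_2]_T + 2·[I_A]_T + 2·[ξ_1]_T = −(0) + (-2) + 2·(0) + 2·(1) = 0
Net dimensions [L²] ≠ [1] — not dimensionless.

no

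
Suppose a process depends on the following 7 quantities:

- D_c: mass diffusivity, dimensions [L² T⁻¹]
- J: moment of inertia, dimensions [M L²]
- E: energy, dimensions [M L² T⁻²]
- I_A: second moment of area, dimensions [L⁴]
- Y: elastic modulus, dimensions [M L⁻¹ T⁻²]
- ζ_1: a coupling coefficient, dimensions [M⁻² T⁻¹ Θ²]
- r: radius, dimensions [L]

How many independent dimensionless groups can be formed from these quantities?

3

There are 7 variables and 4 base dimensions (M, L, T, Θ).
The dimension matrix has rank 4.
Independent dimensionless groups: 7 − 4 = 3.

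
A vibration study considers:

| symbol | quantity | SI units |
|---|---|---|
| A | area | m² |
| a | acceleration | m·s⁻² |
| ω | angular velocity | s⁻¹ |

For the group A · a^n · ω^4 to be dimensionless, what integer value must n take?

-2

Balance the L exponent: (1)·n from a, plus (2) + 4·(0) = 2 from the rest, must sum to zero.
n + 2 = 0, so n = -2.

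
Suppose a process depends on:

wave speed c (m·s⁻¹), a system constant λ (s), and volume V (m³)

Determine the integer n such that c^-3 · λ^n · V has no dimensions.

-3

Balance the T exponent: (1)·n from λ, plus −3·(-1) + (0) = 3 from the rest, must sum to zero.
n + 3 = 0, so n = -3.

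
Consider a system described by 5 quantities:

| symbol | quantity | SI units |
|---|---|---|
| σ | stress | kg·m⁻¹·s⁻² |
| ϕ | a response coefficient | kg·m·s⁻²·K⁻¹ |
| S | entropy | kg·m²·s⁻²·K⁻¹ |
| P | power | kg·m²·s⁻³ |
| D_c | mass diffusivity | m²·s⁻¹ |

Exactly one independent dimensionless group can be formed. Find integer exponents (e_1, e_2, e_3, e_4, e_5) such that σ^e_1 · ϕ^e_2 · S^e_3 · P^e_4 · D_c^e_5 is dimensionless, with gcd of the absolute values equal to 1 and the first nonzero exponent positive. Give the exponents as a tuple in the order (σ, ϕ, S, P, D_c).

M: e_1·(1) + e_2·(1) + e_3·(1) + e_4·(1) + e_5·(0) = 0
L: e_1·(-1) + e_2·(1) + e_3·(2) + e_4·(2) + e_5·(2) = 0
T: e_1·(-2) + e_2·(-2) + e_3·(-2) + e_4·(-3) + e_5·(-1) = 0
Θ: e_1·(0) + e_2·(-1) + e_3·(-1) + e_4·(0) + e_5·(0) = 0
Solving this homogeneous linear system for the smallest-integer solution (first nonzero entry positive) gives (1, -1, 1, -1, 1).

(1, -1, 1, -1, 1)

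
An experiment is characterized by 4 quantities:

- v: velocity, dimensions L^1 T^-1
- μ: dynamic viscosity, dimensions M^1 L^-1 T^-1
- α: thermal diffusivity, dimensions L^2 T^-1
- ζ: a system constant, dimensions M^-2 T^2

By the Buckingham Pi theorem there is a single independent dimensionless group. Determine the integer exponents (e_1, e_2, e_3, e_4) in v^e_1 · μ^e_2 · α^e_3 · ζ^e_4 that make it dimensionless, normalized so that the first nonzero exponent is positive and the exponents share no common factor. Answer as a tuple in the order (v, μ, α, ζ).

(2, -2, -2, -1)

M: e_1·(0) + e_2·(1) + e_3·(0) + e_4·(-2) = 0
L: e_1·(1) + e_2·(-1) + e_3·(2) + e_4·(0) = 0
T: e_1·(-1) + e_2·(-1) + e_3·(-1) + e_4·(2) = 0
Solving this homogeneous linear system for the smallest-integer solution (first nonzero entry positive) gives (2, -2, -2, -1).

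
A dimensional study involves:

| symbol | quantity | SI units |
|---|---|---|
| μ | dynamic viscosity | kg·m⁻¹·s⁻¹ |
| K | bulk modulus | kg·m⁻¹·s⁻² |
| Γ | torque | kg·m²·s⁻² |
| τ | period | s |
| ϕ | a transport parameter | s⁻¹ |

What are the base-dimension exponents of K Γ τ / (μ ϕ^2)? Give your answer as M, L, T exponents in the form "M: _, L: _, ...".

M: 1, L: 2, T: 0

Collect each base-dimension exponent across the product:
  M: −(1) + (1) + (1) + (0) − 2·(0) = 1
  L: −(-1) + (-1) + (2) + (0) − 2·(0) = 2
  T: −(-1) + (-2) + (-2) + (1) − 2·(-1) = 0
So the dimensions are [M L²].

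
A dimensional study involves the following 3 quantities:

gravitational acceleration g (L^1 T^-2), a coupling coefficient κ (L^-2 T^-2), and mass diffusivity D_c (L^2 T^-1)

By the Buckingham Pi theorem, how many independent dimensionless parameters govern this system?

1

There are 3 variables and 2 base dimensions (L, T).
The dimension matrix has rank 2.
Independent dimensionless groups: 3 − 2 = 1.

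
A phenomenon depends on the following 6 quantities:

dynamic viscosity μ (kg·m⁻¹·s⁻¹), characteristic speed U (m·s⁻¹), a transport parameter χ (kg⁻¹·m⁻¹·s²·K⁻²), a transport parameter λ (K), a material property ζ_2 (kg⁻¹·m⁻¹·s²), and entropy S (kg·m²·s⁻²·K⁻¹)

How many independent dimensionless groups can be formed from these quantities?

There are 6 variables and 4 base dimensions (M, L, T, Θ).
The dimension matrix has rank 4.
Independent dimensionless groups: 6 − 4 = 2.

2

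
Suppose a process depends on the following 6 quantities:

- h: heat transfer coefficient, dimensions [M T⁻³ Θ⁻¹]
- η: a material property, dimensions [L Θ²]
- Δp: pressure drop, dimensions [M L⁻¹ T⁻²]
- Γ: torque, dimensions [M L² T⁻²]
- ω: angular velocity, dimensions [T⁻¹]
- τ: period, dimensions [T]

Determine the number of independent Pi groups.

2

There are 6 variables and 4 base dimensions (M, L, T, Θ).
The dimension matrix has rank 4.
Independent dimensionless groups: 6 − 4 = 2.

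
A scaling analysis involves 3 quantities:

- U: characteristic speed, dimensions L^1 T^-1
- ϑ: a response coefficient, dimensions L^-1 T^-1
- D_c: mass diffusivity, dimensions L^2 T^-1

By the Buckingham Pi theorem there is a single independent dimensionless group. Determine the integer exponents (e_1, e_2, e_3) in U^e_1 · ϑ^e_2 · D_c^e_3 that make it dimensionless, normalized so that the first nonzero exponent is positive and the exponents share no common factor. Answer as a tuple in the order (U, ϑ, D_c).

L: e_1·(1) + e_2·(-1) + e_3·(2) = 0
T: e_1·(-1) + e_2·(-1) + e_3·(-1) = 0
Solving this homogeneous linear system for the smallest-integer solution (first nonzero entry positive) gives (3, -1, -2).

(3, -1, -2)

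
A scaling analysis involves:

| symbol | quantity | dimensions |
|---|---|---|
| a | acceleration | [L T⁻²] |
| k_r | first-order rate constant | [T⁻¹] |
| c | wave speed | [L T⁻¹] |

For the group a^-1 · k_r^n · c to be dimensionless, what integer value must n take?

Balance the T exponent: (-1)·n from k_r, plus −(-2) + (-1) = 1 from the rest, must sum to zero.
−n + 1 = 0, so n = 1.

1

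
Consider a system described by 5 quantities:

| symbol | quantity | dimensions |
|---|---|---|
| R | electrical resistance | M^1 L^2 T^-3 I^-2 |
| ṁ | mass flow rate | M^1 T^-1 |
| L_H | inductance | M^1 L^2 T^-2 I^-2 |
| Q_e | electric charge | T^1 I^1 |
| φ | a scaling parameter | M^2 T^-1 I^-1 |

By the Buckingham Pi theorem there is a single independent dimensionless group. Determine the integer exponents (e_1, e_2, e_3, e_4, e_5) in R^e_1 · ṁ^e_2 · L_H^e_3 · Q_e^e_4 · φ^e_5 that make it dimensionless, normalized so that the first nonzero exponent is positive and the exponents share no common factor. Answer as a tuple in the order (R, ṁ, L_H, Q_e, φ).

M: e_1·(1) + e_2·(1) + e_3·(1) + e_4·(0) + e_5·(2) = 0
L: e_1·(2) + e_2·(0) + e_3·(2) + e_4·(0) + e_5·(0) = 0
T: e_1·(-3) + e_2·(-1) + e_3·(-2) + e_4·(1) + e_5·(-1) = 0
I: e_1·(-2) + e_2·(0) + e_3·(-2) + e_4·(1) + e_5·(-1) = 0
Solving this homogeneous linear system for the smallest-integer solution (first nonzero entry positive) gives (2, -2, -2, 1, 1).

(2, -2, -2, 1, 1)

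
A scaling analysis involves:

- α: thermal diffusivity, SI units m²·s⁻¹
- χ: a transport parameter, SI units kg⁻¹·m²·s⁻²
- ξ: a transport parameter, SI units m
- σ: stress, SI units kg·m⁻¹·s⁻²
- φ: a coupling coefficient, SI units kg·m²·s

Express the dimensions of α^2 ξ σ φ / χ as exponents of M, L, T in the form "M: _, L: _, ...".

Collect each base-dimension exponent across the product:
  M: 2·(0) − (-1) + (0) + (1) + (1) = 3
  L: 2·(2) − (2) + (1) + (-1) + (2) = 4
  T: 2·(-1) − (-2) + (0) + (-2) + (1) = -1
So the dimensions are [M³ L⁴ T⁻¹].

M: 3, L: 4, T: -1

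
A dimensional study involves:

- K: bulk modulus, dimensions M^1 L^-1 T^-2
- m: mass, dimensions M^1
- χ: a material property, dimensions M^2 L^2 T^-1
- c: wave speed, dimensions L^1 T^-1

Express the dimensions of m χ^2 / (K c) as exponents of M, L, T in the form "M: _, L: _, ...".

M: 4, L: 4, T: 1

Collect each base-dimension exponent across the product:
  M: −(1) + (1) + 2·(2) − (0) = 4
  L: −(-1) + (0) + 2·(2) − (1) = 4
  T: −(-2) + (0) + 2·(-1) − (-1) = 1
So the dimensions are [M⁴ L⁴ T].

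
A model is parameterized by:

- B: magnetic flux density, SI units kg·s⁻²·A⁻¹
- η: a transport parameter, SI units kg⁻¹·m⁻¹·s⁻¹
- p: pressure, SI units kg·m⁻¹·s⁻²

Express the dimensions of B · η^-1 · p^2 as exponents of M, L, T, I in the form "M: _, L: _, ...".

M: 4, L: -1, T: -5, I: -1

Collect each base-dimension exponent across the product:
  M: (1) − (-1) + 2·(1) = 4
  L: (0) − (-1) + 2·(-1) = -1
  T: (-2) − (-1) + 2·(-2) = -5
  I: (-1) − (0) + 2·(0) = -1
So the dimensions are [M⁴ L⁻¹ T⁻⁵ I⁻¹].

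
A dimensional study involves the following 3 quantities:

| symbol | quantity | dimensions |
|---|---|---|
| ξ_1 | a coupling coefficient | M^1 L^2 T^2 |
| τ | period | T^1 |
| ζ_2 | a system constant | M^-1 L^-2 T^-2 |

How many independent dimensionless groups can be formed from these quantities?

There are 3 variables and 3 base dimensions (M, L, T).
The dimension matrix has rank 2 (less than 3: the dimension vectors are linearly dependent).
Independent dimensionless groups: 3 − 2 = 1.

1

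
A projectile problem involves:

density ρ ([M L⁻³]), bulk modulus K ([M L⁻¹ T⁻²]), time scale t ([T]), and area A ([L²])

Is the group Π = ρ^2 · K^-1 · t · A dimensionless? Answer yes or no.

no

Sum the exponent of each base dimension across the product:
  M: 2·[ρ]_M − [K]_M + [t]_M + [A]_M = 2·(1) − (1) + (0) + (0) = 1
  L: 2·[ρ]_L − [K]_L + [t]_L + [A]_L = 2·(-3) − (-1) + (0) + (2) = -3
  T: 2·[ρ]_T − [K]_T + [t]_T + [A]_T = 2·(0) − (-2) + (1) + (0) = 3
Net dimensions [M L⁻³ T³] ≠ [1] — not dimensionless.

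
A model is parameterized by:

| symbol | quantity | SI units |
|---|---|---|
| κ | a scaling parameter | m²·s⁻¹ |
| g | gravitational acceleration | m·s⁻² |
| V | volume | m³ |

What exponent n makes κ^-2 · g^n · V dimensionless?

Balance the L exponent: (1)·n from g, plus −2·(2) + (3) = -1 from the rest, must sum to zero.
n − 1 = 0, so n = 1.

1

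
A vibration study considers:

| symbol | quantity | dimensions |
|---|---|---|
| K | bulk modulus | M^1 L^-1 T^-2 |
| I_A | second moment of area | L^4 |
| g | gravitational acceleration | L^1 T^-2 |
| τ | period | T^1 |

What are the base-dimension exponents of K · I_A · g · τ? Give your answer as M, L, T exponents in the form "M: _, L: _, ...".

Collect each base-dimension exponent across the product:
  M: (1) + (0) + (0) + (0) = 1
  L: (-1) + (4) + (1) + (0) = 4
  T: (-2) + (0) + (-2) + (1) = -3
So the dimensions are [M L⁴ T⁻³].

M: 1, L: 4, T: -3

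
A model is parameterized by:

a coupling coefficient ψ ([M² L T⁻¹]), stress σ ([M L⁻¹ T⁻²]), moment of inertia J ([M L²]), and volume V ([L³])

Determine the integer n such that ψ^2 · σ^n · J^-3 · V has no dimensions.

-1

Balance the M exponent: (1)·n from σ, plus 2·(2) − 3·(1) + (0) = 1 from the rest, must sum to zero.
n + 1 = 0, so n = -1.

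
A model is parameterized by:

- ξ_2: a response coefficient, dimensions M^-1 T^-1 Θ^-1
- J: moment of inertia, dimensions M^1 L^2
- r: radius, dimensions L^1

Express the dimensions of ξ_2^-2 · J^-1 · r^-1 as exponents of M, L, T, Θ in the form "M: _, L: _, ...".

Collect each base-dimension exponent across the product:
  M: −2·(-1) − (1) − (0) = 1
  L: −2·(0) − (2) − (1) = -3
  T: −2·(-1) − (0) − (0) = 2
  Θ: −2·(-1) − (0) − (0) = 2
So the dimensions are [M L⁻³ T² Θ²].

M: 1, L: -3, T: 2, Θ: 2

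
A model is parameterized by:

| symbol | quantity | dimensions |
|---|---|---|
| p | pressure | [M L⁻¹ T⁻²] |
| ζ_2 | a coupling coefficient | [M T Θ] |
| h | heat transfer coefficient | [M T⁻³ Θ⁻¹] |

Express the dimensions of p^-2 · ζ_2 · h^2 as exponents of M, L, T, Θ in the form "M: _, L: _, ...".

M: 1, L: 2, T: -1, Θ: -1

Collect each base-dimension exponent across the product:
  M: −2·(1) + (1) + 2·(1) = 1
  L: −2·(-1) + (0) + 2·(0) = 2
  T: −2·(-2) + (1) + 2·(-3) = -1
  Θ: −2·(0) + (1) + 2·(-1) = -1
So the dimensions are [M L² T⁻¹ Θ⁻¹].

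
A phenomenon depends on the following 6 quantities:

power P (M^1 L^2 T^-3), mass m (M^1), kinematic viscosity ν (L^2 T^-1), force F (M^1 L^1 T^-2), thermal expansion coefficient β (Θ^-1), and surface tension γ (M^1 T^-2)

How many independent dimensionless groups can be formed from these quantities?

There are 6 variables and 4 base dimensions (M, L, T, Θ).
The dimension matrix has rank 4.
Independent dimensionless groups: 6 − 4 = 2.

2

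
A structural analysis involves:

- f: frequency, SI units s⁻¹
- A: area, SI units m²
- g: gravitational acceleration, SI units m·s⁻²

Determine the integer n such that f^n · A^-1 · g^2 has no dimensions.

Balance the T exponent: (-1)·n from f, plus −(0) + 2·(-2) = -4 from the rest, must sum to zero.
−n − 4 = 0, so n = -4.

-4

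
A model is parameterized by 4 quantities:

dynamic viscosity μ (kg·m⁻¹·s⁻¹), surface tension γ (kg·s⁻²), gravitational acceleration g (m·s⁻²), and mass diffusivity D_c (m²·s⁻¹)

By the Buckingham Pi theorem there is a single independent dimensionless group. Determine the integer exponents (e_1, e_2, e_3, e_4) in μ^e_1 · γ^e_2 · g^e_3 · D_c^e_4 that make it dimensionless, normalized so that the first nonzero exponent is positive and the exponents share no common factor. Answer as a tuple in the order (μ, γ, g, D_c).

M: e_1·(1) + e_2·(1) + e_3·(0) + e_4·(0) = 0
L: e_1·(-1) + e_2·(0) + e_3·(1) + e_4·(2) = 0
T: e_1·(-1) + e_2·(-2) + e_3·(-2) + e_4·(-1) = 0
Solving this homogeneous linear system for the smallest-integer solution (first nonzero entry positive) gives (3, -3, 1, 1).

(3, -3, 1, 1)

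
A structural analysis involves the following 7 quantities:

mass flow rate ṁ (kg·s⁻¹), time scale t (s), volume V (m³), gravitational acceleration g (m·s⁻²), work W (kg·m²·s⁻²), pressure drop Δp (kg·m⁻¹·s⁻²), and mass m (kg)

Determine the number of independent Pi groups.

There are 7 variables and 3 base dimensions (M, L, T).
The dimension matrix has rank 3.
Independent dimensionless groups: 7 − 3 = 4.

4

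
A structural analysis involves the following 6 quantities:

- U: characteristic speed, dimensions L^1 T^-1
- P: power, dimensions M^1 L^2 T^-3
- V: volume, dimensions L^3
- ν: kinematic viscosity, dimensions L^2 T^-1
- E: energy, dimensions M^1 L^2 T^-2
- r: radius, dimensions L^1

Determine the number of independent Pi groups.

3

There are 6 variables and 3 base dimensions (M, L, T).
The dimension matrix has rank 3.
Independent dimensionless groups: 6 − 3 = 3.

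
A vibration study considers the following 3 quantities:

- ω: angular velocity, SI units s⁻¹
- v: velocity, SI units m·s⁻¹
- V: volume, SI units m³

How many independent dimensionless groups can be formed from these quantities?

1

There are 3 variables and 2 base dimensions (L, T).
The dimension matrix has rank 2.
Independent dimensionless groups: 3 − 2 = 1.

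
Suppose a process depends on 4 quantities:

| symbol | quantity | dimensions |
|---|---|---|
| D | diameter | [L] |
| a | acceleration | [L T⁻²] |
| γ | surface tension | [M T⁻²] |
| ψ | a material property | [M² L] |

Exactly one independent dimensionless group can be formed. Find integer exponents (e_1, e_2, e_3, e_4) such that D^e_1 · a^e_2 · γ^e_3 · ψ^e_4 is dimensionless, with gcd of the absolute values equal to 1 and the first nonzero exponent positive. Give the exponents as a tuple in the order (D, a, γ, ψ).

(3, -2, 2, -1)

M: e_1·(0) + e_2·(0) + e_3·(1) + e_4·(2) = 0
L: e_1·(1) + e_2·(1) + e_3·(0) + e_4·(1) = 0
T: e_1·(0) + e_2·(-2) + e_3·(-2) + e_4·(0) = 0
Solving this homogeneous linear system for the smallest-integer solution (first nonzero entry positive) gives (3, -2, 2, -1).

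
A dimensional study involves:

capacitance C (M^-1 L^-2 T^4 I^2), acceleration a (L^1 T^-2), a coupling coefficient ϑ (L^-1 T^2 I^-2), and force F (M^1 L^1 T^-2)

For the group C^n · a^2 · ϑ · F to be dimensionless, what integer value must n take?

Balance the M exponent: (-1)·n from C, plus 2·(0) + (0) + (1) = 1 from the rest, must sum to zero.
−n + 1 = 0, so n = 1.

1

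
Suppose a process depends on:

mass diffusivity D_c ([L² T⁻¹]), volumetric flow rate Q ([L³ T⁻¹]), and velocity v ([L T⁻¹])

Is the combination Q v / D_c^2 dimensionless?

yes

Sum the exponent of each base dimension across the product:
  M: −2·[D_c]_M + [Q]_M + [v]_M = −2·(0) + (0) + (0) = 0
  L: −2·[D_c]_L + [Q]_L + [v]_L = −2·(2) + (3) + (1) = 0
  T: −2·[D_c]_T + [Q]_T + [v]_T = −2·(-1) + (-1) + (-1) = 0
All base exponents vanish — dimensionless.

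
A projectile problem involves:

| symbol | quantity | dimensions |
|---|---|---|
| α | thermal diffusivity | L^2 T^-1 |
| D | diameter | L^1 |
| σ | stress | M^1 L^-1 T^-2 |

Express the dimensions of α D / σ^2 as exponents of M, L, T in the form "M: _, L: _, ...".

M: -2, L: 5, T: 3

Collect each base-dimension exponent across the product:
  M: (0) + (0) − 2·(1) = -2
  L: (2) + (1) − 2·(-1) = 5
  T: (-1) + (0) − 2·(-2) = 3
So the dimensions are [M⁻² L⁵ T³].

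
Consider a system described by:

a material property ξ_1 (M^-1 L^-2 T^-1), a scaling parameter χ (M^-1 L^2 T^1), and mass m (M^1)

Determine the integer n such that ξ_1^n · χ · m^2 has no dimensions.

1

Balance the M exponent: (-1)·n from ξ_1, plus (-1) + 2·(1) = 1 from the rest, must sum to zero.
−n + 1 = 0, so n = 1.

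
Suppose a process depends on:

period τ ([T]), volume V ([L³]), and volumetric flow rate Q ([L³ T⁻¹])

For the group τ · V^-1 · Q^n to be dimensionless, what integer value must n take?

1

Balance the L exponent: (3)·n from Q, plus (0) − (3) = -3 from the rest, must sum to zero.
3n − 3 = 0, so n = 1.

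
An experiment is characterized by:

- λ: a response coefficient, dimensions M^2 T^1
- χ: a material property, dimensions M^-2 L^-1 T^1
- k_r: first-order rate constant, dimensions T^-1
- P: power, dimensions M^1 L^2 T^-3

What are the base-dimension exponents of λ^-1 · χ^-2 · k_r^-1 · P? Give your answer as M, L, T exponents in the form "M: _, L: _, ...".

M: 3, L: 4, T: -5

Collect each base-dimension exponent across the product:
  M: −(2) − 2·(-2) − (0) + (1) = 3
  L: −(0) − 2·(-1) − (0) + (2) = 4
  T: −(1) − 2·(1) − (-1) + (-3) = -5
So the dimensions are [M³ L⁴ T⁻⁵].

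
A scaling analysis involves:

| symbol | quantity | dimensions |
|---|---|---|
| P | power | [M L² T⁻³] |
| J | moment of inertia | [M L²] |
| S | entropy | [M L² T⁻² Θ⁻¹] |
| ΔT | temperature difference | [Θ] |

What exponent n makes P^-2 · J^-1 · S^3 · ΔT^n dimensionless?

3

Balance the Θ exponent: (1)·n from ΔT, plus −2·(0) − (0) + 3·(-1) = -3 from the rest, must sum to zero.
n − 3 = 0, so n = 3.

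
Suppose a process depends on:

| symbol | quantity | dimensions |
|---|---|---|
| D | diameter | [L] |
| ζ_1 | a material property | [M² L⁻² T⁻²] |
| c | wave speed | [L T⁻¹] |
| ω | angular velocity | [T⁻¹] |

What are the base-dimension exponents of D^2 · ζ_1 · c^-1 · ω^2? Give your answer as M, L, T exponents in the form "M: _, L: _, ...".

Collect each base-dimension exponent across the product:
  M: 2·(0) + (2) − (0) + 2·(0) = 2
  L: 2·(1) + (-2) − (1) + 2·(0) = -1
  T: 2·(0) + (-2) − (-1) + 2·(-1) = -3
So the dimensions are [M² L⁻¹ T⁻³].

M: 2, L: -1, T: -3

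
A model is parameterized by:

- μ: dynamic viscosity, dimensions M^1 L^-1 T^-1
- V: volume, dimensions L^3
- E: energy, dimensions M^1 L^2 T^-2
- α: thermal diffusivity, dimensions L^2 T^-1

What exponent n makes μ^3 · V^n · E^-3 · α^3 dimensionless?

Balance the L exponent: (3)·n from V, plus 3·(-1) − 3·(2) + 3·(2) = -3 from the rest, must sum to zero.
3n − 3 = 0, so n = 1.

1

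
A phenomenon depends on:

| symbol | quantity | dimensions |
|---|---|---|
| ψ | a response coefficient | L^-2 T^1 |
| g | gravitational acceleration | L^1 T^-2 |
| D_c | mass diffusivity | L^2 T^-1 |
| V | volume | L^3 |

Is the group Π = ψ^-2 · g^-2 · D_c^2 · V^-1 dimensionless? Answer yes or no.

Sum the exponent of each base dimension across the product:
  L: −2·[ψ]_L − 2·[g]_L + 2·[D_c]_L − [V]_L = −2·(-2) − 2·(1) + 2·(2) − (3) = 3
  T: −2·[ψ]_T − 2·[g]_T + 2·[D_c]_T − [V]_T = −2·(1) − 2·(-2) + 2·(-1) − (0) = 0
Net dimensions [L³] ≠ [1] — not dimensionless.

no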